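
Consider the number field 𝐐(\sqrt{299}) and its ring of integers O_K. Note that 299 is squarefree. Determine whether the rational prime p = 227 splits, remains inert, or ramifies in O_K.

299 mod 4 = 3, hence disc K = 4·299 = 1196 and O_K = ℤ[√299].
227 ∤ 1196, so 227 is unramified.
Legendre symbol by Euler's criterion: (299/227) ≡ 299^113 ≡ 226 (mod 227), i.e. (299/227) = -1.
(299/227) = -1, so 227 is inert.

inert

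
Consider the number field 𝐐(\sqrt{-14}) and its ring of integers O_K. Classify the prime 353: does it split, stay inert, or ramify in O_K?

Since -14 ≢ 1 mod 4, the ring of integers is ℤ[√-14] with discriminant 4·(-14) = -56.
353 ∤ -56, so 353 is unramified.
Euler's criterion: (-14)^176 mod 353 = 352. Thus (-14|353) = -1.
(-14/353) = -1, so 353 is inert.

inert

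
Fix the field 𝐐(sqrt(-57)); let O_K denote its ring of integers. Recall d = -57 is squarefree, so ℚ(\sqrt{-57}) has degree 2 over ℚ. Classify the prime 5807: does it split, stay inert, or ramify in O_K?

5807 remains inert

-57 mod 4 = 3, hence disc K = 4·(-57) = -228 and O_K = ℤ[√-57].
5807 ∤ -228, so 5807 is unramified.
Legendre symbol by Euler's criterion: (-57/5807) ≡ (-57)^2903 ≡ 5806 (mod 5807), i.e. (-57/5807) = -1.
Legendre symbol -1 ⇒ 5807 is inert.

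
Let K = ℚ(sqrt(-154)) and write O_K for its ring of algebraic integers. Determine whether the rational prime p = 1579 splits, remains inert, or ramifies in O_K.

Since -154 ≢ 1 mod 4, the ring of integers is ℤ[√-154] with discriminant 4·(-154) = -616.
1579 ∤ -616, so 1579 is unramified.
(-154/1579) = 1425^789 mod 1579 = 1578, giving Legendre symbol -1.
(-154/1579) = -1, so 1579 is inert.

p is inert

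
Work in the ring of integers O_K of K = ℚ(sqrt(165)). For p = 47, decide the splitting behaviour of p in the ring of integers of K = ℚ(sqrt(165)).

Since 165 ≡ 1 mod 4, the ring of integers is ℤ[(1+√165)/2] with discriminant 165.
47 ∤ 165, so 47 is unramified.
Legendre symbol by Euler's criterion: (165/47) ≡ 165^23 ≡ 1 (mod 47), i.e. (165/47) = 1.
(165/47) = 1, so 47 splits.

47 splits in O_K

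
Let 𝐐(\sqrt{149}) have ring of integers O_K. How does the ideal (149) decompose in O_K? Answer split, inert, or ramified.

149 mod 4 = 1, hence disc K = 149 and O_K = ℤ[(1+√149)/2].
Ramification test: 149 | 149. The prime 149 ramifies in K.

p ramifies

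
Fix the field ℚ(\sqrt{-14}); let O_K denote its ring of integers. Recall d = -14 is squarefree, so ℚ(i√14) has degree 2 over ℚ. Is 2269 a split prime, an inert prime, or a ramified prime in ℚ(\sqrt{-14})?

p is inert

d = -14 ≡ 2 (mod 4), so O_K = ℤ[√-14] and disc(K) = 4d = -56.
2269 ∤ -56, so 2269 is unramified.
(-14/2269) = 2255^1134 mod 2269 = 2268, giving Legendre symbol -1.
d is a non-residue mod p, hence 2269 remains inert in O_K.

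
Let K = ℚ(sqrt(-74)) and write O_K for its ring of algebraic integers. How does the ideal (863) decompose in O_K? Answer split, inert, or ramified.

p is inert

d = -74 ≡ 2 (mod 4), so O_K = ℤ[√-74] and disc(K) = 4d = -296.
disc(K) = -296 is not divisible by 863; 863 is unramified.
(-74/863) = 789^431 mod 863 = 862, giving Legendre symbol -1.
(-74/863) = -1, so 863 is inert.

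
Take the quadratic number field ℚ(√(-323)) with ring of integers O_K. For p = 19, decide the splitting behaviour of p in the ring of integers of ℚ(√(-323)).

p ramifies

-323 mod 4 = 1, hence disc K = -323 and O_K = ℤ[(1+√-323)/2].
Ramification test: 19 | -323. The prime 19 ramifies in K.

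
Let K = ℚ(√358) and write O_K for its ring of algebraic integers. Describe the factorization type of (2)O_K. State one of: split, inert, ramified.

ramified — (2) = 𝔭²

d = 358 ≡ 2 (mod 4), so O_K = ℤ[√358] and disc(K) = 4d = 1432.
disc(K) = 1432 = 2·716, so p = 2 is ramified.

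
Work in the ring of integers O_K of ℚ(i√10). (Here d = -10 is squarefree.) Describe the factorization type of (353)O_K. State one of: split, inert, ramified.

remains prime (inert)

Since -10 ≢ 1 mod 4, the ring of integers is ℤ[√-10] with discriminant 4·(-10) = -40.
353 ∤ -40, so 353 is unramified.
Compute (-10/353) via Euler: 343^((353-1)/2) mod 353 = 352, so (-10/353) = -1.
(-10/353) = -1, so 353 is inert.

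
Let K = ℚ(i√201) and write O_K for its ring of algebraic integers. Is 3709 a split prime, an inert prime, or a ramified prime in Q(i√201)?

split — (3709) = 𝔭₁𝔭₂ with 𝔭₁ ≠ 𝔭₂

-201 mod 4 = 3, hence disc K = 4·(-201) = -804 and O_K = ℤ[√-201].
Since gcd(3709, -804) = 1 the prime 3709 does not ramify.
Legendre symbol by Euler's criterion: (-201/3709) ≡ (-201)^1854 ≡ 1 (mod 3709), i.e. (-201/3709) = 1.
Legendre symbol 1 ⇒ 3709 is split.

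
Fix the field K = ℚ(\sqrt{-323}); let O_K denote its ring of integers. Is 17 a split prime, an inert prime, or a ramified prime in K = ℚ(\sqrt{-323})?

d = -323 ≡ 1 (mod 4), so O_K = ℤ[(1+√-323)/2] and disc(K) = d = -323.
17 divides disc(K) = -323, so 17 ramifies.

ramified — (17) = 𝔭²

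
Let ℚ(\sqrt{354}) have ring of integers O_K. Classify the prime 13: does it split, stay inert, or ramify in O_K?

split

d = 354 ≡ 2 (mod 4), so O_K = ℤ[√354] and disc(K) = 4d = 1416.
disc(K) = 1416 is not divisible by 13; 13 is unramified.
Compute (354/13) via Euler: 3^((13-1)/2) mod 13 = 1, so (354/13) = 1.
(354/13) = 1, so 13 splits.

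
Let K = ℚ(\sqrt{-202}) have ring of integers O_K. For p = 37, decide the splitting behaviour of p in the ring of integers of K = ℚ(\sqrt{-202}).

inert

-202 mod 4 = 2, hence disc K = 4·(-202) = -808 and O_K = ℤ[√-202].
Since gcd(37, -808) = 1 the prime 37 does not ramify.
Legendre symbol by Euler's criterion: (-202/37) ≡ (-202)^18 ≡ 36 (mod 37), i.e. (-202/37) = -1.
d is a non-residue mod p, hence 37 remains inert in O_K.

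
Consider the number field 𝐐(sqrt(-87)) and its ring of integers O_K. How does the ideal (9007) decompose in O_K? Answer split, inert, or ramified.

p is inert

d = -87 ≡ 1 (mod 4), so O_K = ℤ[(1+√-87)/2] and disc(K) = d = -87.
disc(K) = -87 is not divisible by 9007; 9007 is unramified.
(-87/9007) = 8920^4503 mod 9007 = 9006, giving Legendre symbol -1.
d is a non-residue mod p, hence 9007 remains inert in O_K.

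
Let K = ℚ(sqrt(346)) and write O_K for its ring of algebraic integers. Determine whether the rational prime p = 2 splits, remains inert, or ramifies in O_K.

d = 346 ≡ 2 (mod 4), so O_K = ℤ[√346] and disc(K) = 4d = 1384.
Ramification test: 2 | 1384. The prime 2 ramifies in K.

2 is ramified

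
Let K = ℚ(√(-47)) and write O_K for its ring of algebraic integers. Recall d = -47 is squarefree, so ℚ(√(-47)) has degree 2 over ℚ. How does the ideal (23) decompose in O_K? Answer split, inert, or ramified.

p is inert

Since -47 ≡ 1 mod 4, the ring of integers is ℤ[(1+√-47)/2] with discriminant -47.
23 ∤ -47, so 23 is unramified.
Legendre symbol by Euler's criterion: (-47/23) ≡ (-47)^11 ≡ 22 (mod 23), i.e. (-47/23) = -1.
d is a non-residue mod p, hence 23 remains inert in O_K.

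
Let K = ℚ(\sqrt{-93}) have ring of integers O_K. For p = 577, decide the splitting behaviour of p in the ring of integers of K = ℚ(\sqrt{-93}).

Since -93 ≢ 1 mod 4, the ring of integers is ℤ[√-93] with discriminant 4·(-93) = -372.
Since gcd(577, -372) = 1 the prime 577 does not ramify.
(-93/577) = 484^288 mod 577 = 1, giving Legendre symbol 1.
d is a quadratic residue mod p, hence 577 splits in O_K.

p splits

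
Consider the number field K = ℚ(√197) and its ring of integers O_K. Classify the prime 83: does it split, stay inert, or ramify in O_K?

split — (83) = 𝔭₁𝔭₂ with 𝔭₁ ≠ 𝔭₂

197 mod 4 = 1, hence disc K = 197 and O_K = ℤ[(1+√197)/2].
disc(K) = 197 is not divisible by 83; 83 is unramified.
(197/83) = 31^41 mod 83 = 1, giving Legendre symbol 1.
Legendre symbol 1 ⇒ 83 is split.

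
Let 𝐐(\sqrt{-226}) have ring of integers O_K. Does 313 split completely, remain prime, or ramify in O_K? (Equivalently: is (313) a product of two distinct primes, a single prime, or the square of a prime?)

313 splits in O_K

d = -226 ≡ 2 (mod 4), so O_K = ℤ[√-226] and disc(K) = 4d = -904.
Since gcd(313, -904) = 1 the prime 313 does not ramify.
Euler's criterion: (-226)^156 mod 313 = 1. Thus (-226|313) = 1.
Legendre symbol 1 ⇒ 313 is split.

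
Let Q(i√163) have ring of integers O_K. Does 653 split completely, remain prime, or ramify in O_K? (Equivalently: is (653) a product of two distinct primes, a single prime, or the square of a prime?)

d = -163 ≡ 1 (mod 4), so O_K = ℤ[(1+√-163)/2] and disc(K) = d = -163.
disc(K) = -163 is not divisible by 653; 653 is unramified.
(-163/653) = 490^326 mod 653 = 1, giving Legendre symbol 1.
(-163/653) = 1, so 653 splits.

653 splits in O_K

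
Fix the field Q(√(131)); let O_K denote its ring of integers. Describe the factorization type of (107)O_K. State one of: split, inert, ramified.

107 remains inert

131 mod 4 = 3, hence disc K = 4·131 = 524 and O_K = ℤ[√131].
disc(K) = 524 is not divisible by 107; 107 is unramified.
(131/107) = 24^53 mod 107 = 106, giving Legendre symbol -1.
(131/107) = -1, so 107 is inert.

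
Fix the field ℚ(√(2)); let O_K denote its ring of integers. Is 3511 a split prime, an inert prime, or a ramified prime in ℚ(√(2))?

Since 2 ≢ 1 mod 4, the ring of integers is ℤ[√2] with discriminant 4·2 = 8.
3511 ∤ 8, so 3511 is unramified.
(2/3511) = 2^1755 mod 3511 = 1, giving Legendre symbol 1.
d is a quadratic residue mod p, hence 3511 splits in O_K.

p splits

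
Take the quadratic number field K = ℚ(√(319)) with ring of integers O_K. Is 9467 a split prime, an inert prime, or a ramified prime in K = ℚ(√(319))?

splits completely

d = 319 ≡ 3 (mod 4), so O_K = ℤ[√319] and disc(K) = 4d = 1276.
disc(K) = 1276 is not divisible by 9467; 9467 is unramified.
(319/9467) = 319^4733 mod 9467 = 1, giving Legendre symbol 1.
d is a quadratic residue mod p, hence 9467 splits in O_K.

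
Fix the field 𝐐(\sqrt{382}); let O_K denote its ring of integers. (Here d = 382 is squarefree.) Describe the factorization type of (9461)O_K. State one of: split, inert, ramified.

remains prime (inert)

d = 382 ≡ 2 (mod 4), so O_K = ℤ[√382] and disc(K) = 4d = 1528.
9461 ∤ 1528, so 9461 is unramified.
Legendre symbol by Euler's criterion: (382/9461) ≡ 382^4730 ≡ 9460 (mod 9461), i.e. (382/9461) = -1.
(382/9461) = -1, so 9461 is inert.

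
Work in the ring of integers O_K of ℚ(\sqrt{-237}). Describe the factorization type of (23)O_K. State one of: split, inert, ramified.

p splits

d = -237 ≡ 3 (mod 4), so O_K = ℤ[√-237] and disc(K) = 4d = -948.
23 ∤ -948, so 23 is unramified.
(-237/23) = 16^11 mod 23 = 1, giving Legendre symbol 1.
Legendre symbol 1 ⇒ 23 is split.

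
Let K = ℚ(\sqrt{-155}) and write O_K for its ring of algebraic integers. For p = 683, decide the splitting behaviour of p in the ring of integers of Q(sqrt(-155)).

p is inert

d = -155 ≡ 1 (mod 4), so O_K = ℤ[(1+√-155)/2] and disc(K) = d = -155.
Since gcd(683, -155) = 1 the prime 683 does not ramify.
Compute (-155/683) via Euler: 528^((683-1)/2) mod 683 = 682, so (-155/683) = -1.
d is a non-residue mod p, hence 683 remains inert in O_K.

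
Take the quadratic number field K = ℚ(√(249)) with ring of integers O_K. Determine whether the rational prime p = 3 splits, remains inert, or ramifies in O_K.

d = 249 ≡ 1 (mod 4), so O_K = ℤ[(1+√249)/2] and disc(K) = d = 249.
Ramification test: 3 | 249. The prime 3 ramifies in K.

3 is ramified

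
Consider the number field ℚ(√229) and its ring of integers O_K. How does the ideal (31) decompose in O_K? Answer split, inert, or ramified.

remains prime (inert)

d = 229 ≡ 1 (mod 4), so O_K = ℤ[(1+√229)/2] and disc(K) = d = 229.
disc(K) = 229 is not divisible by 31; 31 is unramified.
(229/31) = 12^15 mod 31 = 30, giving Legendre symbol -1.
d is a non-residue mod p, hence 31 remains inert in O_K.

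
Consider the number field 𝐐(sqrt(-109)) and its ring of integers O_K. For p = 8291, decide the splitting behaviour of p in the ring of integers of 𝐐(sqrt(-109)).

Since -109 ≢ 1 mod 4, the ring of integers is ℤ[√-109] with discriminant 4·(-109) = -436.
8291 ∤ -436, so 8291 is unramified.
Compute (-109/8291) via Euler: 8182^((8291-1)/2) mod 8291 = 8290, so (-109/8291) = -1.
d is a non-residue mod p, hence 8291 remains inert in O_K.

8291 remains inert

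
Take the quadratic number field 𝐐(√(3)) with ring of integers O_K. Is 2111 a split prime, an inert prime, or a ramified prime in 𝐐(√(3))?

split

Since 3 ≢ 1 mod 4, the ring of integers is ℤ[√3] with discriminant 4·3 = 12.
2111 ∤ 12, so 2111 is unramified.
Legendre symbol by Euler's criterion: (3/2111) ≡ 3^1055 ≡ 1 (mod 2111), i.e. (3/2111) = 1.
d is a quadratic residue mod p, hence 2111 splits in O_K.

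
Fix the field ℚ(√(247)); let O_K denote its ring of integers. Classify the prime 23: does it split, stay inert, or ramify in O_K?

inert — (23) stays prime in O_K

247 mod 4 = 3, hence disc K = 4·247 = 988 and O_K = ℤ[√247].
23 ∤ 988, so 23 is unramified.
Compute (247/23) via Euler: 17^((23-1)/2) mod 23 = 22, so (247/23) = -1.
Legendre symbol -1 ⇒ 23 is inert.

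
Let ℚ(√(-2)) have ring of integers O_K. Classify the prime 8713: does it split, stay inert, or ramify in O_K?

-2 mod 4 = 2, hence disc K = 4·(-2) = -8 and O_K = ℤ[√-2].
8713 ∤ -8, so 8713 is unramified.
Euler's criterion: (-2)^4356 mod 8713 = 1. Thus (-2|8713) = 1.
d is a quadratic residue mod p, hence 8713 splits in O_K.

8713 splits in O_K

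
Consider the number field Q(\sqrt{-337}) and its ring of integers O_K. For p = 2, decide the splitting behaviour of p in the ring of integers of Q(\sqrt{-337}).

-337 mod 4 = 3, hence disc K = 4·(-337) = -1348 and O_K = ℤ[√-337].
disc(K) = -1348 = 2·(-674), so p = 2 is ramified.

2 is ramified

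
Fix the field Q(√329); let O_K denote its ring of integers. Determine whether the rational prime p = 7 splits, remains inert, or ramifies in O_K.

d = 329 ≡ 1 (mod 4), so O_K = ℤ[(1+√329)/2] and disc(K) = d = 329.
disc(K) = 329 = 7·47, so p = 7 is ramified.

7 is ramified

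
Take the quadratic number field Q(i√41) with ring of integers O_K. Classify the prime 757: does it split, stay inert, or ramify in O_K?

p is inert

Since -41 ≢ 1 mod 4, the ring of integers is ℤ[√-41] with discriminant 4·(-41) = -164.
disc(K) = -164 is not divisible by 757; 757 is unramified.
Euler's criterion: (-41)^378 mod 757 = 756. Thus (-41|757) = -1.
d is a non-residue mod p, hence 757 remains inert in O_K.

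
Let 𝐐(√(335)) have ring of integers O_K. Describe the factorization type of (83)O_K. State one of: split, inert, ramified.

335 mod 4 = 3, hence disc K = 4·335 = 1340 and O_K = ℤ[√335].
83 ∤ 1340, so 83 is unramified.
(335/83) = 3^41 mod 83 = 1, giving Legendre symbol 1.
Legendre symbol 1 ⇒ 83 is split.

split — (83) = 𝔭₁𝔭₂ with 𝔭₁ ≠ 𝔭₂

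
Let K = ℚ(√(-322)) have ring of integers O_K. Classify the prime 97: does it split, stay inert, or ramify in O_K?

97 splits in O_K

d = -322 ≡ 2 (mod 4), so O_K = ℤ[√-322] and disc(K) = 4d = -1288.
Since gcd(97, -1288) = 1 the prime 97 does not ramify.
Legendre symbol by Euler's criterion: (-322/97) ≡ (-322)^48 ≡ 1 (mod 97), i.e. (-322/97) = 1.
d is a quadratic residue mod p, hence 97 splits in O_K.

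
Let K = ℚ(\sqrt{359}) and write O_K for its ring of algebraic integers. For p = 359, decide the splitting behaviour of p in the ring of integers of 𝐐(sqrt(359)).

d = 359 ≡ 3 (mod 4), so O_K = ℤ[√359] and disc(K) = 4d = 1436.
Ramification test: 359 | 1436. The prime 359 ramifies in K.

359 is ramified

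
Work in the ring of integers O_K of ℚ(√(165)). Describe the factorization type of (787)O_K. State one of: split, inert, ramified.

Since 165 ≡ 1 mod 4, the ring of integers is ℤ[(1+√165)/2] with discriminant 165.
Since gcd(787, 165) = 1 the prime 787 does not ramify.
Compute (165/787) via Euler: 165^((787-1)/2) mod 787 = 1, so (165/787) = 1.
(165/787) = 1, so 787 splits.

787 splits in O_K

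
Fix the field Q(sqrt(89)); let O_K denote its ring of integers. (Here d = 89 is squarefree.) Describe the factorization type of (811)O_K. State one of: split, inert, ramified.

d = 89 ≡ 1 (mod 4), so O_K = ℤ[(1+√89)/2] and disc(K) = d = 89.
Since gcd(811, 89) = 1 the prime 811 does not ramify.
Legendre symbol by Euler's criterion: (89/811) ≡ 89^405 ≡ 1 (mod 811), i.e. (89/811) = 1.
(89/811) = 1, so 811 splits.

split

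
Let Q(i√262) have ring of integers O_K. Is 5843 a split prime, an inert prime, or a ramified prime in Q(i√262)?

split — (5843) = 𝔭₁𝔭₂ with 𝔭₁ ≠ 𝔭₂

Since -262 ≢ 1 mod 4, the ring of integers is ℤ[√-262] with discriminant 4·(-262) = -1048.
5843 ∤ -1048, so 5843 is unramified.
Compute (-262/5843) via Euler: 5581^((5843-1)/2) mod 5843 = 1, so (-262/5843) = 1.
(-262/5843) = 1, so 5843 splits.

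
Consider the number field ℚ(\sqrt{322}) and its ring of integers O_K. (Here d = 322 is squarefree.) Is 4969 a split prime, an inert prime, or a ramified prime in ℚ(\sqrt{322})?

Since 322 ≢ 1 mod 4, the ring of integers is ℤ[√322] with discriminant 4·322 = 1288.
disc(K) = 1288 is not divisible by 4969; 4969 is unramified.
Euler's criterion: 322^2484 mod 4969 = 4968. Thus (322|4969) = -1.
(322/4969) = -1, so 4969 is inert.

p is inert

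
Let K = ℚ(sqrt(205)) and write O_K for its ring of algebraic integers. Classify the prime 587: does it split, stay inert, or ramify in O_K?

587 splits in O_K

205 mod 4 = 1, hence disc K = 205 and O_K = ℤ[(1+√205)/2].
587 ∤ 205, so 587 is unramified.
Euler's criterion: 205^293 mod 587 = 1. Thus (205|587) = 1.
Legendre symbol 1 ⇒ 587 is split.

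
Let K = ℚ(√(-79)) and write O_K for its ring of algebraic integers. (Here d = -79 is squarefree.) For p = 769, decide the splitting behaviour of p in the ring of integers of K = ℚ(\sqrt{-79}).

d = -79 ≡ 1 (mod 4), so O_K = ℤ[(1+√-79)/2] and disc(K) = d = -79.
Since gcd(769, -79) = 1 the prime 769 does not ramify.
Compute (-79/769) via Euler: 690^((769-1)/2) mod 769 = 768, so (-79/769) = -1.
Legendre symbol -1 ⇒ 769 is inert.

inert — (769) stays prime in O_K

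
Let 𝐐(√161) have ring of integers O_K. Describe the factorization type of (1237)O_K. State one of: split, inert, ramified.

d = 161 ≡ 1 (mod 4), so O_K = ℤ[(1+√161)/2] and disc(K) = d = 161.
1237 ∤ 161, so 1237 is unramified.
Euler's criterion: 161^618 mod 1237 = 1236. Thus (161|1237) = -1.
d is a non-residue mod p, hence 1237 remains inert in O_K.

1237 remains inert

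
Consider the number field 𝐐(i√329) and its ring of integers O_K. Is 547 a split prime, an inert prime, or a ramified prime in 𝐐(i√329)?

split — (547) = 𝔭₁𝔭₂ with 𝔭₁ ≠ 𝔭₂

Since -329 ≢ 1 mod 4, the ring of integers is ℤ[√-329] with discriminant 4·(-329) = -1316.
disc(K) = -1316 is not divisible by 547; 547 is unramified.
Compute (-329/547) via Euler: 218^((547-1)/2) mod 547 = 1, so (-329/547) = 1.
(-329/547) = 1, so 547 splits.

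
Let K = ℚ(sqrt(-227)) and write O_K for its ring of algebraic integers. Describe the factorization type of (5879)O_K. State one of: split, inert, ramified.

5879 remains inert

Since -227 ≡ 1 mod 4, the ring of integers is ℤ[(1+√-227)/2] with discriminant -227.
5879 ∤ -227, so 5879 is unramified.
(-227/5879) = 5652^2939 mod 5879 = 5878, giving Legendre symbol -1.
d is a non-residue mod p, hence 5879 remains inert in O_K.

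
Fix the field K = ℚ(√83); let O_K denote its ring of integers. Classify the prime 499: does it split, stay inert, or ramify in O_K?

Since 83 ≢ 1 mod 4, the ring of integers is ℤ[√83] with discriminant 4·83 = 332.
disc(K) = 332 is not divisible by 499; 499 is unramified.
Euler's criterion: 83^249 mod 499 = 498. Thus (83|499) = -1.
Legendre symbol -1 ⇒ 499 is inert.

499 remains inert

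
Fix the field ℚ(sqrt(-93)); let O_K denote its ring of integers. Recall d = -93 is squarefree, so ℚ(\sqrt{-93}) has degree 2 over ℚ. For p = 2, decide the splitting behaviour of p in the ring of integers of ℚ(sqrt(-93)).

Since -93 ≢ 1 mod 4, the ring of integers is ℤ[√-93] with discriminant 4·(-93) = -372.
disc(K) = -372 = 2·(-186), so p = 2 is ramified.

ramifies in O_K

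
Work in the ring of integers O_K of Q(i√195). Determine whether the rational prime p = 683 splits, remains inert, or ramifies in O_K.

p is inert

-195 mod 4 = 1, hence disc K = -195 and O_K = ℤ[(1+√-195)/2].
683 ∤ -195, so 683 is unramified.
Euler's criterion: (-195)^341 mod 683 = 682. Thus (-195|683) = -1.
d is a non-residue mod p, hence 683 remains inert in O_K.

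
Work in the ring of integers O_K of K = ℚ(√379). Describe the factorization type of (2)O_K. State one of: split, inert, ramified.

2 is ramified

Since 379 ≢ 1 mod 4, the ring of integers is ℤ[√379] with discriminant 4·379 = 1516.
disc(K) = 1516 = 2·758, so p = 2 is ramified.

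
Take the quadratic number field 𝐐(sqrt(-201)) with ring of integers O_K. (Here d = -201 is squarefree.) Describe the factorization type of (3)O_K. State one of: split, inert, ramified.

Since -201 ≢ 1 mod 4, the ring of integers is ℤ[√-201] with discriminant 4·(-201) = -804.
3 divides disc(K) = -804, so 3 ramifies.

3 is ramified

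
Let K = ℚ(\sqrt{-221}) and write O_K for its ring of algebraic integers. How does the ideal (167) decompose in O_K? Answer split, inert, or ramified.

p is inert

Since -221 ≢ 1 mod 4, the ring of integers is ℤ[√-221] with discriminant 4·(-221) = -884.
Since gcd(167, -884) = 1 the prime 167 does not ramify.
(-221/167) = 113^83 mod 167 = 166, giving Legendre symbol -1.
(-221/167) = -1, so 167 is inert.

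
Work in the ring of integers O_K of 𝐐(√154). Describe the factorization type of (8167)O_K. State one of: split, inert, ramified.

inert

154 mod 4 = 2, hence disc K = 4·154 = 616 and O_K = ℤ[√154].
Since gcd(8167, 616) = 1 the prime 8167 does not ramify.
(154/8167) = 154^4083 mod 8167 = 8166, giving Legendre symbol -1.
Legendre symbol -1 ⇒ 8167 is inert.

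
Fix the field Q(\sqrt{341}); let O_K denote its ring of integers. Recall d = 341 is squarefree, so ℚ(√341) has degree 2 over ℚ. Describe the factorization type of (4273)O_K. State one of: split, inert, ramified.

d = 341 ≡ 1 (mod 4), so O_K = ℤ[(1+√341)/2] and disc(K) = d = 341.
4273 ∤ 341, so 4273 is unramified.
Euler's criterion: 341^2136 mod 4273 = 4272. Thus (341|4273) = -1.
Legendre symbol -1 ⇒ 4273 is inert.

4273 remains inert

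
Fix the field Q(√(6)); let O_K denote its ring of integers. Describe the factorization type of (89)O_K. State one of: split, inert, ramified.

d = 6 ≡ 2 (mod 4), so O_K = ℤ[√6] and disc(K) = 4d = 24.
Since gcd(89, 24) = 1 the prime 89 does not ramify.
Euler's criterion: 6^44 mod 89 = 88. Thus (6|89) = -1.
d is a non-residue mod p, hence 89 remains inert in O_K.

p is inert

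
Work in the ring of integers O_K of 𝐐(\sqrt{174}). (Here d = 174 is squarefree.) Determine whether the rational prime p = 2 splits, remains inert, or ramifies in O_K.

ramified

174 mod 4 = 2, hence disc K = 4·174 = 696 and O_K = ℤ[√174].
2 divides disc(K) = 696, so 2 ramifies.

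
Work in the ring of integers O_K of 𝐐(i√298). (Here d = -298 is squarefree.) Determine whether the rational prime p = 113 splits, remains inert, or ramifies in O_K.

split

d = -298 ≡ 2 (mod 4), so O_K = ℤ[√-298] and disc(K) = 4d = -1192.
113 ∤ -1192, so 113 is unramified.
(-298/113) = 41^56 mod 113 = 1, giving Legendre symbol 1.
(-298/113) = 1, so 113 splits.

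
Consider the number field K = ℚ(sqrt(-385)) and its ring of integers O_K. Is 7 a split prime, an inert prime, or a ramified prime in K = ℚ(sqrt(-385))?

ramifies in O_K

d = -385 ≡ 3 (mod 4), so O_K = ℤ[√-385] and disc(K) = 4d = -1540.
Ramification test: 7 | -1540. The prime 7 ramifies in K.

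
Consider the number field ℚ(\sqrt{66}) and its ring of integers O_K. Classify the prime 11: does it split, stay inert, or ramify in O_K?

66 mod 4 = 2, hence disc K = 4·66 = 264 and O_K = ℤ[√66].
11 divides disc(K) = 264, so 11 ramifies.

ramified — (11) = 𝔭²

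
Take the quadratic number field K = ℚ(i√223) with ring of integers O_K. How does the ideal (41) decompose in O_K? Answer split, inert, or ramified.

41 splits in O_K

-223 mod 4 = 1, hence disc K = -223 and O_K = ℤ[(1+√-223)/2].
Since gcd(41, -223) = 1 the prime 41 does not ramify.
(-223/41) = 23^20 mod 41 = 1, giving Legendre symbol 1.
Legendre symbol 1 ⇒ 41 is split.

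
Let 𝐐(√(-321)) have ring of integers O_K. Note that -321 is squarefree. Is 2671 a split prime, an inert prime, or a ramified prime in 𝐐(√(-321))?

split — (2671) = 𝔭₁𝔭₂ with 𝔭₁ ≠ 𝔭₂

d = -321 ≡ 3 (mod 4), so O_K = ℤ[√-321] and disc(K) = 4d = -1284.
2671 ∤ -1284, so 2671 is unramified.
Compute (-321/2671) via Euler: 2350^((2671-1)/2) mod 2671 = 1, so (-321/2671) = 1.
(-321/2671) = 1, so 2671 splits.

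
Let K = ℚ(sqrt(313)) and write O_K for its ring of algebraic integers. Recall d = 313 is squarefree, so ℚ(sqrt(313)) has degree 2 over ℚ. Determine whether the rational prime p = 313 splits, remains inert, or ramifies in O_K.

ramified — (313) = 𝔭²

Since 313 ≡ 1 mod 4, the ring of integers is ℤ[(1+√313)/2] with discriminant 313.
Ramification test: 313 | 313. The prime 313 ramifies in K.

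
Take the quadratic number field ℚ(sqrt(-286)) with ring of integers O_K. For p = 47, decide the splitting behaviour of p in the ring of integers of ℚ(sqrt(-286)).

-286 mod 4 = 2, hence disc K = 4·(-286) = -1144 and O_K = ℤ[√-286].
47 ∤ -1144, so 47 is unramified.
(-286/47) = 43^23 mod 47 = 46, giving Legendre symbol -1.
d is a non-residue mod p, hence 47 remains inert in O_K.

47 remains inert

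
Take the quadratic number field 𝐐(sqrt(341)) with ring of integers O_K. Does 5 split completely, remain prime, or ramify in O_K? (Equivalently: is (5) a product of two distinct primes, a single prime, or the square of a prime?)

Since 341 ≡ 1 mod 4, the ring of integers is ℤ[(1+√341)/2] with discriminant 341.
disc(K) = 341 is not divisible by 5; 5 is unramified.
Euler's criterion: 341^2 mod 5 = 1. Thus (341|5) = 1.
d is a quadratic residue mod p, hence 5 splits in O_K.

splits completely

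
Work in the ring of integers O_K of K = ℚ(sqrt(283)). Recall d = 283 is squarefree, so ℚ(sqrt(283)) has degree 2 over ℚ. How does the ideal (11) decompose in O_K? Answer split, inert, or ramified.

inert — (11) stays prime in O_K

d = 283 ≡ 3 (mod 4), so O_K = ℤ[√283] and disc(K) = 4d = 1132.
Since gcd(11, 1132) = 1 the prime 11 does not ramify.
(283/11) = 8^5 mod 11 = 10, giving Legendre symbol -1.
Legendre symbol -1 ⇒ 11 is inert.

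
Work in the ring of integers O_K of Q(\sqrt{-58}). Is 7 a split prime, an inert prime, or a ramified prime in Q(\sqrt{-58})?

remains prime (inert)

d = -58 ≡ 2 (mod 4), so O_K = ℤ[√-58] and disc(K) = 4d = -232.
7 ∤ -232, so 7 is unramified.
Euler's criterion: (-58)^3 mod 7 = 6. Thus (-58|7) = -1.
Legendre symbol -1 ⇒ 7 is inert.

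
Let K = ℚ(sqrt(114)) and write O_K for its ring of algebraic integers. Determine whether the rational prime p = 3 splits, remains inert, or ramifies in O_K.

114 mod 4 = 2, hence disc K = 4·114 = 456 and O_K = ℤ[√114].
3 divides disc(K) = 456, so 3 ramifies.

ramified — (3) = 𝔭²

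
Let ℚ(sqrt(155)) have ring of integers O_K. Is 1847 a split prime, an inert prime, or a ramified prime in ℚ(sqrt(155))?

split — (1847) = 𝔭₁𝔭₂ with 𝔭₁ ≠ 𝔭₂

155 mod 4 = 3, hence disc K = 4·155 = 620 and O_K = ℤ[√155].
disc(K) = 620 is not divisible by 1847; 1847 is unramified.
Legendre symbol by Euler's criterion: (155/1847) ≡ 155^923 ≡ 1 (mod 1847), i.e. (155/1847) = 1.
d is a quadratic residue mod p, hence 1847 splits in O_K.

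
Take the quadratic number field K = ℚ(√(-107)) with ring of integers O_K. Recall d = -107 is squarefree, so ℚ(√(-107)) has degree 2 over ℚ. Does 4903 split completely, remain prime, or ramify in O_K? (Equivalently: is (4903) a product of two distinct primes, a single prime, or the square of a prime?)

Since -107 ≡ 1 mod 4, the ring of integers is ℤ[(1+√-107)/2] with discriminant -107.
disc(K) = -107 is not divisible by 4903; 4903 is unramified.
(-107/4903) = 4796^2451 mod 4903 = 4902, giving Legendre symbol -1.
Legendre symbol -1 ⇒ 4903 is inert.

p is inert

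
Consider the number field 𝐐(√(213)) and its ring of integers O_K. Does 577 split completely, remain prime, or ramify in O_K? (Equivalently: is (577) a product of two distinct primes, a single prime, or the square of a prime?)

213 mod 4 = 1, hence disc K = 213 and O_K = ℤ[(1+√213)/2].
disc(K) = 213 is not divisible by 577; 577 is unramified.
(213/577) = 213^288 mod 577 = 1, giving Legendre symbol 1.
(213/577) = 1, so 577 splits.

splits completely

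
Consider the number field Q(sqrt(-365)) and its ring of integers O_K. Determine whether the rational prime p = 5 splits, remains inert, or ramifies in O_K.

ramified — (5) = 𝔭²

-365 mod 4 = 3, hence disc K = 4·(-365) = -1460 and O_K = ℤ[√-365].
5 divides disc(K) = -1460, so 5 ramifies.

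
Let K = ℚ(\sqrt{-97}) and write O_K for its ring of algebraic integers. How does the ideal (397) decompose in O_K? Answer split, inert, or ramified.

p splits

-97 mod 4 = 3, hence disc K = 4·(-97) = -388 and O_K = ℤ[√-97].
397 ∤ -388, so 397 is unramified.
Compute (-97/397) via Euler: 300^((397-1)/2) mod 397 = 1, so (-97/397) = 1.
(-97/397) = 1, so 397 splits.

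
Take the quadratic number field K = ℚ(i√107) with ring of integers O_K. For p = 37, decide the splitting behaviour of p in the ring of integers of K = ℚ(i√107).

d = -107 ≡ 1 (mod 4), so O_K = ℤ[(1+√-107)/2] and disc(K) = d = -107.
37 ∤ -107, so 37 is unramified.
Euler's criterion: (-107)^18 mod 37 = 1. Thus (-107|37) = 1.
(-107/37) = 1, so 37 splits.

37 splits in O_K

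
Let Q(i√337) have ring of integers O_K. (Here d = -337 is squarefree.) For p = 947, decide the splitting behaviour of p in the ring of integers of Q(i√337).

d = -337 ≡ 3 (mod 4), so O_K = ℤ[√-337] and disc(K) = 4d = -1348.
Since gcd(947, -1348) = 1 the prime 947 does not ramify.
Legendre symbol by Euler's criterion: (-337/947) ≡ (-337)^473 ≡ 946 (mod 947), i.e. (-337/947) = -1.
(-337/947) = -1, so 947 is inert.

inert — (947) stays prime in O_K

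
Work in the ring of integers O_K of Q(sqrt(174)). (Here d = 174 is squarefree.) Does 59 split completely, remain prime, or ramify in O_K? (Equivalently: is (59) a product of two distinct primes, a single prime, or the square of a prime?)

174 mod 4 = 2, hence disc K = 4·174 = 696 and O_K = ℤ[√174].
59 ∤ 696, so 59 is unramified.
Compute (174/59) via Euler: 56^((59-1)/2) mod 59 = 58, so (174/59) = -1.
d is a non-residue mod p, hence 59 remains inert in O_K.

p is inert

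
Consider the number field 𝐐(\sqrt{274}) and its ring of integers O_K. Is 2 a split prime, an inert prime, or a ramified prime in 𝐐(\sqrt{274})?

d = 274 ≡ 2 (mod 4), so O_K = ℤ[√274] and disc(K) = 4d = 1096.
disc(K) = 1096 = 2·548, so p = 2 is ramified.

ramifies in O_K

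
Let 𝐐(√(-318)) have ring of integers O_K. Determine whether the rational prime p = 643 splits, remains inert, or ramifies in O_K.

d = -318 ≡ 2 (mod 4), so O_K = ℤ[√-318] and disc(K) = 4d = -1272.
disc(K) = -1272 is not divisible by 643; 643 is unramified.
Compute (-318/643) via Euler: 325^((643-1)/2) mod 643 = 642, so (-318/643) = -1.
Legendre symbol -1 ⇒ 643 is inert.

inert — (643) stays prime in O_K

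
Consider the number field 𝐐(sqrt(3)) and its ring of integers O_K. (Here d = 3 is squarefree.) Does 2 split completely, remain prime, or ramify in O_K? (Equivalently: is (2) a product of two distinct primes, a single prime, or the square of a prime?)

ramifies in O_K

3 mod 4 = 3, hence disc K = 4·3 = 12 and O_K = ℤ[√3].
Ramification test: 2 | 12. The prime 2 ramifies in K.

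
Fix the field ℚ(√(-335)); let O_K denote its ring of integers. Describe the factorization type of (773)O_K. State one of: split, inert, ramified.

inert

d = -335 ≡ 1 (mod 4), so O_K = ℤ[(1+√-335)/2] and disc(K) = d = -335.
Since gcd(773, -335) = 1 the prime 773 does not ramify.
(-335/773) = 438^386 mod 773 = 772, giving Legendre symbol -1.
(-335/773) = -1, so 773 is inert.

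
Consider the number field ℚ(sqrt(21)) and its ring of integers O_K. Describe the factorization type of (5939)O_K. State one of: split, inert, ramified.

splits completely

21 mod 4 = 1, hence disc K = 21 and O_K = ℤ[(1+√21)/2].
5939 ∤ 21, so 5939 is unramified.
Euler's criterion: 21^2969 mod 5939 = 1. Thus (21|5939) = 1.
(21/5939) = 1, so 5939 splits.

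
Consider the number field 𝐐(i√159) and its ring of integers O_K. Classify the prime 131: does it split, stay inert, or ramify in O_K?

Since -159 ≡ 1 mod 4, the ring of integers is ℤ[(1+√-159)/2] with discriminant -159.
disc(K) = -159 is not divisible by 131; 131 is unramified.
Compute (-159/131) via Euler: 103^((131-1)/2) mod 131 = 130, so (-159/131) = -1.
Legendre symbol -1 ⇒ 131 is inert.

p is inert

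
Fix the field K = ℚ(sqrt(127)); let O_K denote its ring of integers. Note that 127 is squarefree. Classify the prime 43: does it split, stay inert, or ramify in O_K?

splits completely

d = 127 ≡ 3 (mod 4), so O_K = ℤ[√127] and disc(K) = 4d = 508.
disc(K) = 508 is not divisible by 43; 43 is unramified.
Legendre symbol by Euler's criterion: (127/43) ≡ 127^21 ≡ 1 (mod 43), i.e. (127/43) = 1.
d is a quadratic residue mod p, hence 43 splits in O_K.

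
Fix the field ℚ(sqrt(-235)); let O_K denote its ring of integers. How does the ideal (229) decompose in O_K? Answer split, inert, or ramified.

d = -235 ≡ 1 (mod 4), so O_K = ℤ[(1+√-235)/2] and disc(K) = d = -235.
229 ∤ -235, so 229 is unramified.
Euler's criterion: (-235)^114 mod 229 = 228. Thus (-235|229) = -1.
(-235/229) = -1, so 229 is inert.

229 remains inert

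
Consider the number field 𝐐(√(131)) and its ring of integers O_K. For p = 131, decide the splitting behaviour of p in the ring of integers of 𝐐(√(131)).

ramifies in O_K

d = 131 ≡ 3 (mod 4), so O_K = ℤ[√131] and disc(K) = 4d = 524.
Ramification test: 131 | 524. The prime 131 ramifies in K.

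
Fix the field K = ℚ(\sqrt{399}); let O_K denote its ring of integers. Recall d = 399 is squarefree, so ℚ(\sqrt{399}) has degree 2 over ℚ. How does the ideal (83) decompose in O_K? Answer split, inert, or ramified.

d = 399 ≡ 3 (mod 4), so O_K = ℤ[√399] and disc(K) = 4d = 1596.
Since gcd(83, 1596) = 1 the prime 83 does not ramify.
(399/83) = 67^41 mod 83 = 82, giving Legendre symbol -1.
(399/83) = -1, so 83 is inert.

remains prime (inert)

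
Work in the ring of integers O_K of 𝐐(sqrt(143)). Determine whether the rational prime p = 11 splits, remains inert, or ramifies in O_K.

Since 143 ≢ 1 mod 4, the ring of integers is ℤ[√143] with discriminant 4·143 = 572.
11 divides disc(K) = 572, so 11 ramifies.

11 is ramified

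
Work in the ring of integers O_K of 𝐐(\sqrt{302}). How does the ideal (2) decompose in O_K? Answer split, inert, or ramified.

ramifies in O_K

Since 302 ≢ 1 mod 4, the ring of integers is ℤ[√302] with discriminant 4·302 = 1208.
disc(K) = 1208 = 2·604, so p = 2 is ramified.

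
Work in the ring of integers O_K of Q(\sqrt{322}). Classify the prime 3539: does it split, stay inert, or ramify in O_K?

split — (3539) = 𝔭₁𝔭₂ with 𝔭₁ ≠ 𝔭₂

Since 322 ≢ 1 mod 4, the ring of integers is ℤ[√322] with discriminant 4·322 = 1288.
3539 ∤ 1288, so 3539 is unramified.
Compute (322/3539) via Euler: 322^((3539-1)/2) mod 3539 = 1, so (322/3539) = 1.
d is a quadratic residue mod p, hence 3539 splits in O_K.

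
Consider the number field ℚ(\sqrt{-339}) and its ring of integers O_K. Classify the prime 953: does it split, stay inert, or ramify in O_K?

inert — (953) stays prime in O_K

d = -339 ≡ 1 (mod 4), so O_K = ℤ[(1+√-339)/2] and disc(K) = d = -339.
953 ∤ -339, so 953 is unramified.
(-339/953) = 614^476 mod 953 = 952, giving Legendre symbol -1.
Legendre symbol -1 ⇒ 953 is inert.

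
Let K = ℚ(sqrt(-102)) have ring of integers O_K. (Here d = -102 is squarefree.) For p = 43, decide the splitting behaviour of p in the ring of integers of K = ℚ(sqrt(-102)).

43 remains inert

-102 mod 4 = 2, hence disc K = 4·(-102) = -408 and O_K = ℤ[√-102].
43 ∤ -408, so 43 is unramified.
Euler's criterion: (-102)^21 mod 43 = 42. Thus (-102|43) = -1.
Legendre symbol -1 ⇒ 43 is inert.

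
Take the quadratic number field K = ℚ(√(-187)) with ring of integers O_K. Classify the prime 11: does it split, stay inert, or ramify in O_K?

ramified — (11) = 𝔭²

-187 mod 4 = 1, hence disc K = -187 and O_K = ℤ[(1+√-187)/2].
11 divides disc(K) = -187, so 11 ramifies.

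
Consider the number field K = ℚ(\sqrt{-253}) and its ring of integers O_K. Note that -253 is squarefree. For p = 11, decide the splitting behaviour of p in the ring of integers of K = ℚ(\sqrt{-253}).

11 is ramified

-253 mod 4 = 3, hence disc K = 4·(-253) = -1012 and O_K = ℤ[√-253].
11 divides disc(K) = -1012, so 11 ramifies.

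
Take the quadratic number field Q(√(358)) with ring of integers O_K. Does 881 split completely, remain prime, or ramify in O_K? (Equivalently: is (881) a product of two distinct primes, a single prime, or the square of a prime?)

358 mod 4 = 2, hence disc K = 4·358 = 1432 and O_K = ℤ[√358].
disc(K) = 1432 is not divisible by 881; 881 is unramified.
Compute (358/881) via Euler: 358^((881-1)/2) mod 881 = 880, so (358/881) = -1.
Legendre symbol -1 ⇒ 881 is inert.

remains prime (inert)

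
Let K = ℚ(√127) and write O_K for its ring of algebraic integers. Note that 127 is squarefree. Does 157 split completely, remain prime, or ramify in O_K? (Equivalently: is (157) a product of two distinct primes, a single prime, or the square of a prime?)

157 splits in O_K

d = 127 ≡ 3 (mod 4), so O_K = ℤ[√127] and disc(K) = 4d = 508.
Since gcd(157, 508) = 1 the prime 157 does not ramify.
Euler's criterion: 127^78 mod 157 = 1. Thus (127|157) = 1.
Legendre symbol 1 ⇒ 157 is split.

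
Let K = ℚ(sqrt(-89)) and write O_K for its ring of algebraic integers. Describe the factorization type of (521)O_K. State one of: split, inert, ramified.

inert — (521) stays prime in O_K

Since -89 ≢ 1 mod 4, the ring of integers is ℤ[√-89] with discriminant 4·(-89) = -356.
Since gcd(521, -356) = 1 the prime 521 does not ramify.
Compute (-89/521) via Euler: 432^((521-1)/2) mod 521 = 520, so (-89/521) = -1.
Legendre symbol -1 ⇒ 521 is inert.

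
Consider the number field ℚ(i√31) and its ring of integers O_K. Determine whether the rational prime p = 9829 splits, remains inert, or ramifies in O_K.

Since -31 ≡ 1 mod 4, the ring of integers is ℤ[(1+√-31)/2] with discriminant -31.
disc(K) = -31 is not divisible by 9829; 9829 is unramified.
Compute (-31/9829) via Euler: 9798^((9829-1)/2) mod 9829 = 1, so (-31/9829) = 1.
(-31/9829) = 1, so 9829 splits.

splits completely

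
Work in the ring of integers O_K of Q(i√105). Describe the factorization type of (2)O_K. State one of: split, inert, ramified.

Since -105 ≢ 1 mod 4, the ring of integers is ℤ[√-105] with discriminant 4·(-105) = -420.
Ramification test: 2 | -420. The prime 2 ramifies in K.

p ramifies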